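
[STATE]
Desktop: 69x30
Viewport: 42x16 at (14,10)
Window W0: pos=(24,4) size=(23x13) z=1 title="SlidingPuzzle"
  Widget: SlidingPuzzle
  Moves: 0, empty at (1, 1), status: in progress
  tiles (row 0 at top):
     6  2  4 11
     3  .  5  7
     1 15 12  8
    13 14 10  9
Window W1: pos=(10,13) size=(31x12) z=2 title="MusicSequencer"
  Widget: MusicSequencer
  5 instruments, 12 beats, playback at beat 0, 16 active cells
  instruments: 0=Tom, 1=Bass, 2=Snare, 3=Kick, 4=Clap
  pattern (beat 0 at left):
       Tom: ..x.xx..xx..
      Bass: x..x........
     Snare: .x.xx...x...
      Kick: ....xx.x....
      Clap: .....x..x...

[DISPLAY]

          ┃│  3 │    │  5 │  7 │┃         
          ┃├────┼────┼────┼────┤┃         
          ┃│  1 │ 15 │ 12 │  8 │┃         
━━━━━━━━━━━━━━━━━━━━━━━━━━┓────┤┃         
sicSequencer              ┃  9 │┃         
──────────────────────────┨────┘┃         
   ▼12345678901           ┃━━━━━┛         
Tom··█·██··██··           ┃               
ass█··█········           ┃               
are·█·██···█···           ┃               
ick····██·█····           ┃               
lap·····█··█···           ┃               
                          ┃               
                          ┃               
━━━━━━━━━━━━━━━━━━━━━━━━━━┛               
                                          


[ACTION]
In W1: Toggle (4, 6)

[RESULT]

          ┃│  3 │    │  5 │  7 │┃         
          ┃├────┼────┼────┼────┤┃         
          ┃│  1 │ 15 │ 12 │  8 │┃         
━━━━━━━━━━━━━━━━━━━━━━━━━━┓────┤┃         
sicSequencer              ┃  9 │┃         
──────────────────────────┨────┘┃         
   ▼12345678901           ┃━━━━━┛         
Tom··█·██··██··           ┃               
ass█··█········           ┃               
are·█·██···█···           ┃               
ick····██·█····           ┃               
lap·····██·█···           ┃               
                          ┃               
                          ┃               
━━━━━━━━━━━━━━━━━━━━━━━━━━┛               
                                          


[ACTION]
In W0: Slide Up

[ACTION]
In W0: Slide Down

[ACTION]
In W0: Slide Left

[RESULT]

          ┃│  3 │  5 │    │  7 │┃         
          ┃├────┼────┼────┼────┤┃         
          ┃│  1 │ 15 │ 12 │  8 │┃         
━━━━━━━━━━━━━━━━━━━━━━━━━━┓────┤┃         
sicSequencer              ┃  9 │┃         
──────────────────────────┨────┘┃         
   ▼12345678901           ┃━━━━━┛         
Tom··█·██··██··           ┃               
ass█··█········           ┃               
are·█·██···█···           ┃               
ick····██·█····           ┃               
lap·····██·█···           ┃               
                          ┃               
                          ┃               
━━━━━━━━━━━━━━━━━━━━━━━━━━┛               
                                          


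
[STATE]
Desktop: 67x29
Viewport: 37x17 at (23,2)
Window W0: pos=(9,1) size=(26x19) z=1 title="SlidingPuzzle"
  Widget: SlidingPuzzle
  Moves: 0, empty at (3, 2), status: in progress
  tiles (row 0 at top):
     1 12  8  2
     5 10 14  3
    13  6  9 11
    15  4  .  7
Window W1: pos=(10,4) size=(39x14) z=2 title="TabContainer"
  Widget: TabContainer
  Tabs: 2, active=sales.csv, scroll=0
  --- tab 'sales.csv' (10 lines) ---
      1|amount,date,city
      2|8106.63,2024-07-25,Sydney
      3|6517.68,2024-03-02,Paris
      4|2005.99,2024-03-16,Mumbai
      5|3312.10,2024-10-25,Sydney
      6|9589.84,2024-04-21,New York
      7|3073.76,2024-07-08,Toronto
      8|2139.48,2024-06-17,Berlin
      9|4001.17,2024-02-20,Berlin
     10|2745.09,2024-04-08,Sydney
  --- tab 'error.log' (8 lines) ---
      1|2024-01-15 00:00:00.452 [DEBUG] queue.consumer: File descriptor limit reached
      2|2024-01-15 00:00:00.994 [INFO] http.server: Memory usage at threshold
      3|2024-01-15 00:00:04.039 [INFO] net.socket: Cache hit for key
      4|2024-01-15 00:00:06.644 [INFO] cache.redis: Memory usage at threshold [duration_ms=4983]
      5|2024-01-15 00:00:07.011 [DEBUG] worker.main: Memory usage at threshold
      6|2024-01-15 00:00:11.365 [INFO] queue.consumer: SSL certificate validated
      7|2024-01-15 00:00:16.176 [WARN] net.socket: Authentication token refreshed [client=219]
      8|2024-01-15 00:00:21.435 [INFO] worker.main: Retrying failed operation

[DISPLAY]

e          ┃                         
───────────┨                         
━━━━━━━━━━━━━━━━━━━━━━━━━┓           
r                        ┃           
─────────────────────────┨           
 error.log               ┃           
─────────────────────────┃           
city                     ┃           
-07-25,Sydney            ┃           
-03-02,Paris             ┃           
-03-16,Mumbai            ┃           
-10-25,Sydney            ┃           
-04-21,New York          ┃           
-07-08,Toronto           ┃           
-06-17,Berlin            ┃           
━━━━━━━━━━━━━━━━━━━━━━━━━┛           
           ┃                         


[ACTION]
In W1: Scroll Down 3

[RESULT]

e          ┃                         
───────────┨                         
━━━━━━━━━━━━━━━━━━━━━━━━━┓           
r                        ┃           
─────────────────────────┨           
 error.log               ┃           
─────────────────────────┃           
-03-16,Mumbai            ┃           
-10-25,Sydney            ┃           
-04-21,New York          ┃           
-07-08,Toronto           ┃           
-06-17,Berlin            ┃           
-02-20,Berlin            ┃           
-04-08,Sydney            ┃           
                         ┃           
━━━━━━━━━━━━━━━━━━━━━━━━━┛           
           ┃                         


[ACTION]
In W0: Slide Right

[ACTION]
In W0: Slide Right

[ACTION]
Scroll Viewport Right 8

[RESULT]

    ┃                                
────┨                                
━━━━━━━━━━━━━━━━━━┓                  
                  ┃                  
──────────────────┨                  
log               ┃                  
──────────────────┃                  
Mumbai            ┃                  
Sydney            ┃                  
New York          ┃                  
Toronto           ┃                  
Berlin            ┃                  
Berlin            ┃                  
Sydney            ┃                  
                  ┃                  
━━━━━━━━━━━━━━━━━━┛                  
    ┃                                


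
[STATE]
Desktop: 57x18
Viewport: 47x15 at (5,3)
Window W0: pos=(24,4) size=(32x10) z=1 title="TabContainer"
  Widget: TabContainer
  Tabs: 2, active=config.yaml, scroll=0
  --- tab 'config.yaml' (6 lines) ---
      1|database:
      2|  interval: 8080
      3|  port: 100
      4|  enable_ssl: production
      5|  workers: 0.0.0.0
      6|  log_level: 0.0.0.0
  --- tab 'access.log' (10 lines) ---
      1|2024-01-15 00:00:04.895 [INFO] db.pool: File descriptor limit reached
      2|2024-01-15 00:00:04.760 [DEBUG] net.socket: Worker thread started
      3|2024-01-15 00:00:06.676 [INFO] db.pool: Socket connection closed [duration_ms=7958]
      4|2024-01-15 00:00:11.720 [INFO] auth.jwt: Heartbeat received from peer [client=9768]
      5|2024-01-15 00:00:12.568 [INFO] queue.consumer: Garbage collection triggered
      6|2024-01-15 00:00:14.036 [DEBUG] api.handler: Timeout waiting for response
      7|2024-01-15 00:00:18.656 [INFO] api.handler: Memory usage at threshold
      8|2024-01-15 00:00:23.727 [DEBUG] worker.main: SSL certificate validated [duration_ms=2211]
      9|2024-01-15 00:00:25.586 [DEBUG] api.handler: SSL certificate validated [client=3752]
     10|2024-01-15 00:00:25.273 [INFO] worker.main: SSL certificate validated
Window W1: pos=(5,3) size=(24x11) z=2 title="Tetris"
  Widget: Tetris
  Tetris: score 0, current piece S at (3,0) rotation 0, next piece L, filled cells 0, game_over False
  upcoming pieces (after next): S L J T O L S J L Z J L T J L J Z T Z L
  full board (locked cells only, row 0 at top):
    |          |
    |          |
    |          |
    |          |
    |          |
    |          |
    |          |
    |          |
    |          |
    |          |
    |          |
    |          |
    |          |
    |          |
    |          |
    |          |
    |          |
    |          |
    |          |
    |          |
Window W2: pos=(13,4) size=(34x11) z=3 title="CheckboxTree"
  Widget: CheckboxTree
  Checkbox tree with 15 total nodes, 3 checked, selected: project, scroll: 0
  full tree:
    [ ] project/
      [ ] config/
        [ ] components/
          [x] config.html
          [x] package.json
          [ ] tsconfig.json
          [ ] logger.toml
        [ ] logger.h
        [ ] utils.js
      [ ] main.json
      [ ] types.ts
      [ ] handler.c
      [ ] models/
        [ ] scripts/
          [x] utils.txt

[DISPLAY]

┏━━━━━━━━━━━━━━━━━━━━━━┓                       
┃ Tetris┏━━━━━━━━━━━━━━━━━━━━━━━━━━━━━━━━┓━━━━━
┠───────┃ CheckboxTree                   ┃     
┃       ┠────────────────────────────────┨─────
┃       ┃>[-] project/                   ┃log  
┃       ┃   [-] config/                  ┃─────
┃       ┃     [-] components/            ┃     
┃       ┃       [x] config.html          ┃     
┃       ┃       [x] package.json         ┃     
┃       ┃       [ ] tsconfig.json        ┃on   
┗━━━━━━━┃       [ ] logger.toml          ┃━━━━━
        ┗━━━━━━━━━━━━━━━━━━━━━━━━━━━━━━━━┛     
                                               
                                               
                                               


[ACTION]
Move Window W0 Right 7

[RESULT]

┏━━━━━━━━━━━━━━━━━━━━━━┓                       
┃ Tetris┏━━━━━━━━━━━━━━━━━━━━━━━━━━━━━━━━┓━━━━━
┠───────┃ CheckboxTree                   ┃     
┃       ┠────────────────────────────────┨─────
┃       ┃>[-] project/                   ┃.log 
┃       ┃   [-] config/                  ┃─────
┃       ┃     [-] components/            ┃     
┃       ┃       [x] config.html          ┃     
┃       ┃       [x] package.json         ┃     
┃       ┃       [ ] tsconfig.json        ┃ion  
┗━━━━━━━┃       [ ] logger.toml          ┃━━━━━
        ┗━━━━━━━━━━━━━━━━━━━━━━━━━━━━━━━━┛     
                                               
                                               
                                               


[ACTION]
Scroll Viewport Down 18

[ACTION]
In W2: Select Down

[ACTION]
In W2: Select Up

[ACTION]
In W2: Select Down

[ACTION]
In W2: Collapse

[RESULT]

┏━━━━━━━━━━━━━━━━━━━━━━┓                       
┃ Tetris┏━━━━━━━━━━━━━━━━━━━━━━━━━━━━━━━━┓━━━━━
┠───────┃ CheckboxTree                   ┃     
┃       ┠────────────────────────────────┨─────
┃       ┃ [-] project/                   ┃.log 
┃       ┃>  [-] config/                  ┃─────
┃       ┃   [ ] main.json                ┃     
┃       ┃   [ ] types.ts                 ┃     
┃       ┃   [ ] handler.c                ┃     
┃       ┃   [x] models/                  ┃ion  
┗━━━━━━━┃     [x] scripts/               ┃━━━━━
        ┗━━━━━━━━━━━━━━━━━━━━━━━━━━━━━━━━┛     
                                               
                                               
                                               


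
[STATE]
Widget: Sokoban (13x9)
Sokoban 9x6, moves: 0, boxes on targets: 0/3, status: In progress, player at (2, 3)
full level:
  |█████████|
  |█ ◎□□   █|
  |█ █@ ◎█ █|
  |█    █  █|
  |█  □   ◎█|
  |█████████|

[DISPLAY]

█████████    
█ ◎□□   █    
█ █@ ◎█ █    
█    █  █    
█  □   ◎█    
█████████    
Moves: 0  0/3
             
             


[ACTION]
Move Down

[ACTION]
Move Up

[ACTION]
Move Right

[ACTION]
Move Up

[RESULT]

█████████    
█ ◎□□   █    
█ █ @◎█ █    
█    █  █    
█  □   ◎█    
█████████    
Moves: 3  0/3
             
             


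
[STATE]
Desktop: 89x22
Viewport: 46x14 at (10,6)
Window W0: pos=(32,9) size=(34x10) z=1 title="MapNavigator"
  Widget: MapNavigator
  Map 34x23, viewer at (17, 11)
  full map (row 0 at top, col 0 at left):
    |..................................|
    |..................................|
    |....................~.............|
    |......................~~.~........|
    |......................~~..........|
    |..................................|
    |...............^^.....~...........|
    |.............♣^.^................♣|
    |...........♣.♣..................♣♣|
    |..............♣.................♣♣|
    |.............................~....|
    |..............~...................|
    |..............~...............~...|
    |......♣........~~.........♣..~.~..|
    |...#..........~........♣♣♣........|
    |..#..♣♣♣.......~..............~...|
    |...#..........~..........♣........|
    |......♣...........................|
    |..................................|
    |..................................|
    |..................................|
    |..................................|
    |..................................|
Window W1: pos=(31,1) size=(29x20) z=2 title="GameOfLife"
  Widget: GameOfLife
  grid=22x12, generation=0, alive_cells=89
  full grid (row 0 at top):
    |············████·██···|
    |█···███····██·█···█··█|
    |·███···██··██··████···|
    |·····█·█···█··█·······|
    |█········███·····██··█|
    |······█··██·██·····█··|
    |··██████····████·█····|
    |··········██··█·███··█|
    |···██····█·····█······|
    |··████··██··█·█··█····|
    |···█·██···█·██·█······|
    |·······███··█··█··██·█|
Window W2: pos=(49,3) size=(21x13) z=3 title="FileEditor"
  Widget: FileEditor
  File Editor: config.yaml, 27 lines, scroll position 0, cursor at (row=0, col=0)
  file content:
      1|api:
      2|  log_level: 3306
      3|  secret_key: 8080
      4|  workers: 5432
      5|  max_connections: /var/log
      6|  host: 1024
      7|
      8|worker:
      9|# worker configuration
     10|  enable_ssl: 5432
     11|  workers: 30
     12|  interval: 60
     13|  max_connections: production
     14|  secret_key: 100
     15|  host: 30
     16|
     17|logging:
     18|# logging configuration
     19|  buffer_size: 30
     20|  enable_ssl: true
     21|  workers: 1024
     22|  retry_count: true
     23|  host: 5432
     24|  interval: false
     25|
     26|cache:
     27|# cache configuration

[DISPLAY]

                     ┃█···███····██·█··┃█pi:  
                     ┃·███···██··██··██┃  log_
                     ┃·····█·█···█··█··┃  secr
                     ┃█········███·····┃  work
                     ┃······█··██·██···┃  max_
                     ┃··██████····████·┃  host
                     ┃··········██··█·█┃      
                     ┃···██····█·····█·┃worker
                     ┃··████··██··█·█··┃# work
                     ┃···█·██···█·██·█·┗━━━━━━
                     ┃·······███··█··█··██·█  
                     ┃                        
                     ┃                        
                     ┃                        


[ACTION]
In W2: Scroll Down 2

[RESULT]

                     ┃█···███····██·█··┃  secr
                     ┃·███···██··██··██┃  work
                     ┃·····█·█···█··█··┃  max_
                     ┃█········███·····┃  host
                     ┃······█··██·██···┃      
                     ┃··██████····████·┃worker
                     ┃··········██··█·█┃# work
                     ┃···██····█·····█·┃  enab
                     ┃··████··██··█·█··┃  work
                     ┃···█·██···█·██·█·┗━━━━━━
                     ┃·······███··█··█··██·█  
                     ┃                        
                     ┃                        
                     ┃                        


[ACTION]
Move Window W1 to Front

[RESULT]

                     ┃█···███····██·█···█··█  
                     ┃·███···██··██··████···  
                     ┃·····█·█···█··█·······  
                     ┃█········███·····██··█  
                     ┃······█··██·██·····█··  
                     ┃··██████····████·█····  
                     ┃··········██··█·███··█  
                     ┃···██····█·····█······  
                     ┃··████··██··█·█··█····  
                     ┃···█·██···█·██·█······  
                     ┃·······███··█··█··██·█  
                     ┃                        
                     ┃                        
                     ┃                        


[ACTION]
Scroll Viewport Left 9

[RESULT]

                              ┃█···███····██·█
                              ┃·███···██··██··
                              ┃·····█·█···█··█
                              ┃█········███···
                              ┃······█··██·██·
                              ┃··██████····███
                              ┃··········██··█
                              ┃···██····█·····
                              ┃··████··██··█·█
                              ┃···█·██···█·██·
                              ┃·······███··█··
                              ┃               
                              ┃               
                              ┃               


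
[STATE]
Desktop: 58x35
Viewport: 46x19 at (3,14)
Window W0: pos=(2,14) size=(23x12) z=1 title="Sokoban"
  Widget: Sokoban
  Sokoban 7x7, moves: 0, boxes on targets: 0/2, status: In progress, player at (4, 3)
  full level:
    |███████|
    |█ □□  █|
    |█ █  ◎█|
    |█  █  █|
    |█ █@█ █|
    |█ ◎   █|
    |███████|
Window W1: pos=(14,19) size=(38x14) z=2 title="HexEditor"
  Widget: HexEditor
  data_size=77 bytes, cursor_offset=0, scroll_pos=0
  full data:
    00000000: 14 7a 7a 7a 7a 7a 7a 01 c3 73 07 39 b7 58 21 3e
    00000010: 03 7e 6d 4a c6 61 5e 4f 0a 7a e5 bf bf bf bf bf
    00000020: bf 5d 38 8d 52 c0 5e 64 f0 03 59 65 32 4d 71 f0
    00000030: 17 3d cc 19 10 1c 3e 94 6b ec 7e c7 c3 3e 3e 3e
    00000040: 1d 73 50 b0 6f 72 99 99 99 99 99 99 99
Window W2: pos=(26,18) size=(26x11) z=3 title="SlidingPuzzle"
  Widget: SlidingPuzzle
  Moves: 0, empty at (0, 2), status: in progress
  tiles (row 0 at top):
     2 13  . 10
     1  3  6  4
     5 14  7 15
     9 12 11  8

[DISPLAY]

━━━━━━━━━━━━━━━━━━━━━┓                        
 Sokoban             ┃                        
─────────────────────┨                        
███████              ┃                        
█ □□  █              ┃ ┏━━━━━━━━━━━━━━━━━━━━━━
█ █  ◎█    ┏━━━━━━━━━━━┃ SlidingPuzzle        
█  █  █    ┃ HexEditor ┠──────────────────────
█ █@█ █    ┠───────────┃┌────┬────┬────┬────┐ 
█ ◎   █    ┃00000000  1┃│  2 │ 13 │    │ 10 │ 
███████    ┃00000010  0┃├────┼────┼────┼────┤ 
Moves: 0  0┃00000020  b┃│  1 │  3 │  6 │  4 │ 
━━━━━━━━━━━┃00000030  1┃├────┼────┼────┼────┤ 
           ┃00000040  1┃│  5 │ 14 │  7 │ 15 │ 
           ┃           ┃├────┼────┼────┼────┤ 
           ┃           ┗━━━━━━━━━━━━━━━━━━━━━━
           ┃                                  
           ┃                                  
           ┃                                  
           ┗━━━━━━━━━━━━━━━━━━━━━━━━━━━━━━━━━━


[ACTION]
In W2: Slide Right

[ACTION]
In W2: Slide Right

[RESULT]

━━━━━━━━━━━━━━━━━━━━━┓                        
 Sokoban             ┃                        
─────────────────────┨                        
███████              ┃                        
█ □□  █              ┃ ┏━━━━━━━━━━━━━━━━━━━━━━
█ █  ◎█    ┏━━━━━━━━━━━┃ SlidingPuzzle        
█  █  █    ┃ HexEditor ┠──────────────────────
█ █@█ █    ┠───────────┃┌────┬────┬────┬────┐ 
█ ◎   █    ┃00000000  1┃│    │  2 │ 13 │ 10 │ 
███████    ┃00000010  0┃├────┼────┼────┼────┤ 
Moves: 0  0┃00000020  b┃│  1 │  3 │  6 │  4 │ 
━━━━━━━━━━━┃00000030  1┃├────┼────┼────┼────┤ 
           ┃00000040  1┃│  5 │ 14 │  7 │ 15 │ 
           ┃           ┃├────┼────┼────┼────┤ 
           ┃           ┗━━━━━━━━━━━━━━━━━━━━━━
           ┃                                  
           ┃                                  
           ┃                                  
           ┗━━━━━━━━━━━━━━━━━━━━━━━━━━━━━━━━━━


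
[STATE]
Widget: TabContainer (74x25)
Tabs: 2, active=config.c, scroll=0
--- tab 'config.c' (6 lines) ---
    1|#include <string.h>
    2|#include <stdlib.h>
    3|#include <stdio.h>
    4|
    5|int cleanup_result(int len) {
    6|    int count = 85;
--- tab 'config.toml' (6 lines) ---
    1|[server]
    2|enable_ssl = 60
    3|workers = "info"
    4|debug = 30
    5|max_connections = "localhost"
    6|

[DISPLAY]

[config.c]│ config.toml                                                   
──────────────────────────────────────────────────────────────────────────
#include <string.h>                                                       
#include <stdlib.h>                                                       
#include <stdio.h>                                                        
                                                                          
int cleanup_result(int len) {                                             
    int count = 85;                                                       
                                                                          
                                                                          
                                                                          
                                                                          
                                                                          
                                                                          
                                                                          
                                                                          
                                                                          
                                                                          
                                                                          
                                                                          
                                                                          
                                                                          
                                                                          
                                                                          
                                                                          


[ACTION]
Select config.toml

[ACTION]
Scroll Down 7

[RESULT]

 config.c │[config.toml]                                                  
──────────────────────────────────────────────────────────────────────────
                                                                          
                                                                          
                                                                          
                                                                          
                                                                          
                                                                          
                                                                          
                                                                          
                                                                          
                                                                          
                                                                          
                                                                          
                                                                          
                                                                          
                                                                          
                                                                          
                                                                          
                                                                          
                                                                          
                                                                          
                                                                          
                                                                          
                                                                          


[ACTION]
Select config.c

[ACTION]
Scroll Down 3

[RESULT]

[config.c]│ config.toml                                                   
──────────────────────────────────────────────────────────────────────────
                                                                          
int cleanup_result(int len) {                                             
    int count = 85;                                                       
                                                                          
                                                                          
                                                                          
                                                                          
                                                                          
                                                                          
                                                                          
                                                                          
                                                                          
                                                                          
                                                                          
                                                                          
                                                                          
                                                                          
                                                                          
                                                                          
                                                                          
                                                                          
                                                                          
                                                                          


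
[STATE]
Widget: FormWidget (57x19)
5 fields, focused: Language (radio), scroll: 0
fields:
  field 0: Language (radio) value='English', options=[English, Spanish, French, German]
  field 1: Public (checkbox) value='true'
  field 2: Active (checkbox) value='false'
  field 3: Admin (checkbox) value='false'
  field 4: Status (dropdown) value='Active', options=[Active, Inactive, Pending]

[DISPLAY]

> Language:   (●) English  ( ) Spanish  ( ) French  ( ) G
  Public:     [x]                                        
  Active:     [ ]                                        
  Admin:      [ ]                                        
  Status:     [Active                                  ▼]
                                                         
                                                         
                                                         
                                                         
                                                         
                                                         
                                                         
                                                         
                                                         
                                                         
                                                         
                                                         
                                                         
                                                         


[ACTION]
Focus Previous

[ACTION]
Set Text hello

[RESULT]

  Language:   (●) English  ( ) Spanish  ( ) French  ( ) G
  Public:     [x]                                        
  Active:     [ ]                                        
  Admin:      [ ]                                        
> Status:     [Active                                  ▼]
                                                         
                                                         
                                                         
                                                         
                                                         
                                                         
                                                         
                                                         
                                                         
                                                         
                                                         
                                                         
                                                         
                                                         


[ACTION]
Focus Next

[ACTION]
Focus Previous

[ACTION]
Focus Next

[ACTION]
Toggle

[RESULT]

> Language:   (●) English  ( ) Spanish  ( ) French  ( ) G
  Public:     [x]                                        
  Active:     [ ]                                        
  Admin:      [ ]                                        
  Status:     [Active                                  ▼]
                                                         
                                                         
                                                         
                                                         
                                                         
                                                         
                                                         
                                                         
                                                         
                                                         
                                                         
                                                         
                                                         
                                                         


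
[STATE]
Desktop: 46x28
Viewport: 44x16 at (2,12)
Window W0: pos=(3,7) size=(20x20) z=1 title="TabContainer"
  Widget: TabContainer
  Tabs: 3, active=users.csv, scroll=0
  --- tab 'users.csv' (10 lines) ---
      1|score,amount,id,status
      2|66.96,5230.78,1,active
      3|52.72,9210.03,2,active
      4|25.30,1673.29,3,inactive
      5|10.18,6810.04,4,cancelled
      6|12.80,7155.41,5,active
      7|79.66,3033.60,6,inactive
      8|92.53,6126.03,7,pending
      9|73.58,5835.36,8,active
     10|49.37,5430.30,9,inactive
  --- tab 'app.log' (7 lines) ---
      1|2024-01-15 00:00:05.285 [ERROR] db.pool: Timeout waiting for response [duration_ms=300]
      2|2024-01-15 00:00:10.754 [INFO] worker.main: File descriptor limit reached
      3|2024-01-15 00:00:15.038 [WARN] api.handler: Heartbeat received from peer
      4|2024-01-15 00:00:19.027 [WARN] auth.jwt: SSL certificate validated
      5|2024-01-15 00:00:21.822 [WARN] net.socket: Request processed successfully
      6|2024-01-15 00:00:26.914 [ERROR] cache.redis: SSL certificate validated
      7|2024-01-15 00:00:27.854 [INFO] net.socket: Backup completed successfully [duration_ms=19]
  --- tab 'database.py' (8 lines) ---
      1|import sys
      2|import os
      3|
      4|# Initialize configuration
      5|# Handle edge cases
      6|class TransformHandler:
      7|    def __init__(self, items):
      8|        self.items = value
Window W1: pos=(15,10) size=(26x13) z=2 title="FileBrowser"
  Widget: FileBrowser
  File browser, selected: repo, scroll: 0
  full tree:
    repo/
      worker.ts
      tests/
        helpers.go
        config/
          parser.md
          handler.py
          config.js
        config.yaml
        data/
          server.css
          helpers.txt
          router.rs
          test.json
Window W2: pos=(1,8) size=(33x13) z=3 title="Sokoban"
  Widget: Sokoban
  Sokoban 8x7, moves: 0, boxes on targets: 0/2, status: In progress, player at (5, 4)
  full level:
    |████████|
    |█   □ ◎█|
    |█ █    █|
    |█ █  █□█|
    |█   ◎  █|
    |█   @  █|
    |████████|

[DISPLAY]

█   □ ◎█                       ┃──────┨     
█ █    █                       ┃      ┃     
█ █  █□█                       ┃      ┃     
█   ◎  █                       ┃      ┃     
█   @  █                       ┃      ┃     
████████                       ┃      ┃     
Moves: 0  0/2                  ┃      ┃     
                               ┃      ┃     
━━━━━━━━━━━━━━━━━━━━━━━━━━━━━━━┛      ┃     
 ┃49.37,5430.┃                        ┃     
 ┃           ┗━━━━━━━━━━━━━━━━━━━━━━━━┛     
 ┃                  ┃                       
 ┃                  ┃                       
 ┃                  ┃                       
 ┗━━━━━━━━━━━━━━━━━━┛                       
                                            


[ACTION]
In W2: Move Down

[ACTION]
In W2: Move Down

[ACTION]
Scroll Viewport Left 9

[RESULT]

 ┃█   □ ◎█                       ┃──────┨   
 ┃█ █    █                       ┃      ┃   
 ┃█ █  █□█                       ┃      ┃   
 ┃█   ◎  █                       ┃      ┃   
 ┃█   @  █                       ┃      ┃   
 ┃████████                       ┃      ┃   
 ┃Moves: 0  0/2                  ┃      ┃   
 ┃                               ┃      ┃   
 ┗━━━━━━━━━━━━━━━━━━━━━━━━━━━━━━━┛      ┃   
   ┃49.37,5430.┃                        ┃   
   ┃           ┗━━━━━━━━━━━━━━━━━━━━━━━━┛   
   ┃                  ┃                     
   ┃                  ┃                     
   ┃                  ┃                     
   ┗━━━━━━━━━━━━━━━━━━┛                     
                                            


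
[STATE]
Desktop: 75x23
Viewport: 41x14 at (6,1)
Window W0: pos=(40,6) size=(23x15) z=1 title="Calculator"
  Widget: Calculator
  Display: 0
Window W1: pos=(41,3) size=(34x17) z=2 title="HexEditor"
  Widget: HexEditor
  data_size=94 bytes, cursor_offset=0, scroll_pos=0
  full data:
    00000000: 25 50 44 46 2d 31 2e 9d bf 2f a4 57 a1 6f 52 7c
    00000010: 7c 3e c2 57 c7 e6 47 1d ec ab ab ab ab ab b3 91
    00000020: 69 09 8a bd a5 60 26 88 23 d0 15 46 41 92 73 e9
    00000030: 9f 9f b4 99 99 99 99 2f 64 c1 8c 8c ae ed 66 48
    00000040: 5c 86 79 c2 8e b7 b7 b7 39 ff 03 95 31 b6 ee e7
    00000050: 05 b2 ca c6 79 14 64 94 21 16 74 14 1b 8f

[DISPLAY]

                                         
                                         
                                   ┏━━━━━
                                   ┃ HexE
                                   ┠─────
                                  ┏┃00000
                                  ┃┃00000
                                  ┠┃00000
                                  ┃┃00000
                                  ┃┃00000
                                  ┃┃00000
                                  ┃┃     
                                  ┃┃     
                                  ┃┃     


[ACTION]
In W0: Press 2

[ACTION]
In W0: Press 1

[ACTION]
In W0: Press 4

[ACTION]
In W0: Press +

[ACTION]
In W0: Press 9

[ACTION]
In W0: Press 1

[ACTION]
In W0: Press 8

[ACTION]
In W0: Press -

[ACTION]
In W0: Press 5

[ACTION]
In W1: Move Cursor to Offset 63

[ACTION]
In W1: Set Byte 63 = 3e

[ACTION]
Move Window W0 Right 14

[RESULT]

                                         
                                         
                                   ┏━━━━━
                                   ┃ HexE
                                   ┠─────
                                   ┃00000
                                   ┃00000
                                   ┃00000
                                   ┃00000
                                   ┃00000
                                   ┃00000
                                   ┃     
                                   ┃     
                                   ┃     
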